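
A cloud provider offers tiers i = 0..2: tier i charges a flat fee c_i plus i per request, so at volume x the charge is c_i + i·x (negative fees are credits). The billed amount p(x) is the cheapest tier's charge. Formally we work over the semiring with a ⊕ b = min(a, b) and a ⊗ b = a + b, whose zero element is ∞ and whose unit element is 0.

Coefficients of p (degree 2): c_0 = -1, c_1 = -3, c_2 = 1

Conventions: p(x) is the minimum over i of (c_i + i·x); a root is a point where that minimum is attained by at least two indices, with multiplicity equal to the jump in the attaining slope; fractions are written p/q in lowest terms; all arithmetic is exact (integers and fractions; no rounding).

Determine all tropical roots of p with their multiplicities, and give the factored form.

hull edge (i=0, c=-1) to (i=1, c=-3): slope -2, span 1
hull edge (i=1, c=-3) to (i=2, c=1): slope 4, span 1
Factored form: p(x) = 1 ⊗ (x ⊕ (-4)) ⊗ (x ⊕ 2)
Answer: roots = -4 (mult 1), 2 (mult 1)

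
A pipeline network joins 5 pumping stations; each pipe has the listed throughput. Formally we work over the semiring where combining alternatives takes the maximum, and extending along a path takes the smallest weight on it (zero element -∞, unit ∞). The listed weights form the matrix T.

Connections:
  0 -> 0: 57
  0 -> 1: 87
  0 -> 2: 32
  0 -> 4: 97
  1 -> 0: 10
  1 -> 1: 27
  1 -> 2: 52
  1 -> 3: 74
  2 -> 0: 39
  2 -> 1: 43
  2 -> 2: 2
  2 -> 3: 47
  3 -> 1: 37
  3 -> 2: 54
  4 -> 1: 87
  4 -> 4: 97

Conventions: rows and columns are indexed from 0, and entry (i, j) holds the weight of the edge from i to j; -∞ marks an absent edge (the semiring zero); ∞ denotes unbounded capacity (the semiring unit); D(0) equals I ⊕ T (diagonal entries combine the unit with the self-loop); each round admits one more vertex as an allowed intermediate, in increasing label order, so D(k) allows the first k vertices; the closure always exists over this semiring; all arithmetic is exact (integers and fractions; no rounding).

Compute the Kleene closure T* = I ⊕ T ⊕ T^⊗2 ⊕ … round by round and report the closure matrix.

D(0):
  [∞, 87, 32, -∞, 97]
  [10, ∞, 52, 74, -∞]
  [39, 43, ∞, 47, -∞]
  [-∞, 37, 54, ∞, -∞]
  [-∞, 87, -∞, -∞, ∞]
D(1):
  [∞, 87, 32, -∞, 97]
  [10, ∞, 52, 74, 10]
  [39, 43, ∞, 47, 39]
  [-∞, 37, 54, ∞, -∞]
  [-∞, 87, -∞, -∞, ∞]
D(2):
  [∞, 87, 52, 74, 97]
  [10, ∞, 52, 74, 10]
  [39, 43, ∞, 47, 39]
  [10, 37, 54, ∞, 10]
  [10, 87, 52, 74, ∞]
D(3):
  [∞, 87, 52, 74, 97]
  [39, ∞, 52, 74, 39]
  [39, 43, ∞, 47, 39]
  [39, 43, 54, ∞, 39]
  [39, 87, 52, 74, ∞]
D(4):
  [∞, 87, 54, 74, 97]
  [39, ∞, 54, 74, 39]
  [39, 43, ∞, 47, 39]
  [39, 43, 54, ∞, 39]
  [39, 87, 54, 74, ∞]
D(5):
  [∞, 87, 54, 74, 97]
  [39, ∞, 54, 74, 39]
  [39, 43, ∞, 47, 39]
  [39, 43, 54, ∞, 39]
  [39, 87, 54, 74, ∞]
Answer: T* = [[∞, 87, 54, 74, 97], [39, ∞, 54, 74, 39], [39, 43, ∞, 47, 39], [39, 43, 54, ∞, 39], [39, 87, 54, 74, ∞]]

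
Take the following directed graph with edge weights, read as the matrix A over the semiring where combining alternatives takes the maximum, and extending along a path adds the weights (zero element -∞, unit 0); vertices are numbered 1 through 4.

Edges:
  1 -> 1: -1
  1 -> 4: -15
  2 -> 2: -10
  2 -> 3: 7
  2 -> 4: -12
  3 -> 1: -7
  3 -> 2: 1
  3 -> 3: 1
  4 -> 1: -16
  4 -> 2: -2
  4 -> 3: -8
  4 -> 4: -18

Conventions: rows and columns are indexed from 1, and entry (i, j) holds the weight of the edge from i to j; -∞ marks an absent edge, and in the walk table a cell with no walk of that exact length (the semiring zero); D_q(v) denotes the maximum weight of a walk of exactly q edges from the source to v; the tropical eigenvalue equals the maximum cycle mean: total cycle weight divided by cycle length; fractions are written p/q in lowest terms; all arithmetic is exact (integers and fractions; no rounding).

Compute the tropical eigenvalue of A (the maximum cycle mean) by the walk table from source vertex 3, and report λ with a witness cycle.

q=0: [-∞, -∞, 0, -∞]
q=1: [-7, 1, 1, -∞]
q=2: [-6, 2, 8, -11]
q=3: [1, 9, 9, -10]
q=4: [2, 10, 16, -3]
Optimal cycle mean attained by: cycle 2->3->2, total 7 + 1, length 2.
Answer: λ = 4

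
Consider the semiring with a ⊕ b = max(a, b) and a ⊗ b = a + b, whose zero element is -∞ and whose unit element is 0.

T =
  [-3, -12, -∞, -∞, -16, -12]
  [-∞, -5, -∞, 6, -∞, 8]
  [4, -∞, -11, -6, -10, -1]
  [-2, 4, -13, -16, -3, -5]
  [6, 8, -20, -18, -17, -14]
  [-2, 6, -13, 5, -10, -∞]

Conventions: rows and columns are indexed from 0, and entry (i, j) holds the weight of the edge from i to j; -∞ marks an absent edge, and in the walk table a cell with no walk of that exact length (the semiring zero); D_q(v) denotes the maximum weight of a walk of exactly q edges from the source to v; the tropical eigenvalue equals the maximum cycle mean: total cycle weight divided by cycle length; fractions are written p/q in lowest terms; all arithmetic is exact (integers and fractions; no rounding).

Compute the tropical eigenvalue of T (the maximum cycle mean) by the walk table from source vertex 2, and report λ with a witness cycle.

q=0: [-∞, -∞, 0, -∞, -∞, -∞]
q=1: [4, -∞, -11, -6, -10, -1]
q=2: [1, 5, -14, 4, -9, -8]
q=3: [2, 8, -9, 11, 1, 13]
q=4: [11, 19, 0, 18, 8, 16]
q=5: [16, 22, 5, 25, 15, 27]
q=6: [25, 33, 14, 32, 22, 30]
Optimal cycle mean attained by: cycle 1->5->1, total 8 + 6, length 2.
Answer: λ = 7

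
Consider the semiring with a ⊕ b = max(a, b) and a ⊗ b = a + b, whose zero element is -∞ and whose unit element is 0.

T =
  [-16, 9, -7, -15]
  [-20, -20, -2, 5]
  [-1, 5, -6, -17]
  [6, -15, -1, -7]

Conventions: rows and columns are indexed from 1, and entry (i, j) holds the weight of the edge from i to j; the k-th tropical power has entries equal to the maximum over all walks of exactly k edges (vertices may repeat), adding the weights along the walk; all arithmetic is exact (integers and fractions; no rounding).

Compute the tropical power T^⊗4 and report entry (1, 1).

T^⊗2:
  [-8, -2, 7, 14]
  [11, 3, 4, -2]
  [-7, 8, 3, 10]
  [-1, 15, -1, -9]
T^⊗3:
  [20, 12, 13, 7]
  [4, 20, 4, 8]
  [16, 8, 9, 13]
  [-2, 8, 13, 20]
T^⊗4:
  [13, 29, 13, 17]
  [14, 13, 18, 25]
  [19, 25, 12, 13]
  [26, 18, 19, 13]
Key observation: the optimum is the walk 1->2->4->4->1, with weight 9 + 5 + (-7) + 6 = 13.
Optimal value attained by: walk 1->2->4->4->1.
Answer: (T^⊗4)[1][1] = 13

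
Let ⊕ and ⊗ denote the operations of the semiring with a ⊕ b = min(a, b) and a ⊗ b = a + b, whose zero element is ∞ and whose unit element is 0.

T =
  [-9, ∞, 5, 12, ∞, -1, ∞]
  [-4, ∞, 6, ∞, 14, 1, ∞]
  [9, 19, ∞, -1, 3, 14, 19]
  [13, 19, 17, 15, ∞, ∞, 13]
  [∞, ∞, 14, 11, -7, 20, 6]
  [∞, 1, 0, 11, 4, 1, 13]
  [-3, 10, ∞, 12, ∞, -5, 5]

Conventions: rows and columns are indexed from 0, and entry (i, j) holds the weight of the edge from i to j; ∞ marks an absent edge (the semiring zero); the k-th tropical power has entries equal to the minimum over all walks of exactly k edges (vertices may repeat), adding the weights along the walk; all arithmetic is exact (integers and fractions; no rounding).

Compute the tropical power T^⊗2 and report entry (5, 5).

T^⊗2:
  [-18, 0, -4, 3, 3, -10, 12]
  [-13, 2, 1, 5, 5, -5, 14]
  [0, 15, 14, 14, -4, 8, 9]
  [4, 23, 18, 16, 20, 8, 18]
  [3, 16, 7, 4, -14, 1, -1]
  [-3, 2, 1, -1, -3, 2, 10]
  [-12, -4, -5, 6, -1, -4, 8]
Key observation: the optimum is the walk 5->1->5, with weight 1 + 1 = 2.
Optimal value attained by: walk 5->1->5.
Answer: (T^⊗2)[5][5] = 2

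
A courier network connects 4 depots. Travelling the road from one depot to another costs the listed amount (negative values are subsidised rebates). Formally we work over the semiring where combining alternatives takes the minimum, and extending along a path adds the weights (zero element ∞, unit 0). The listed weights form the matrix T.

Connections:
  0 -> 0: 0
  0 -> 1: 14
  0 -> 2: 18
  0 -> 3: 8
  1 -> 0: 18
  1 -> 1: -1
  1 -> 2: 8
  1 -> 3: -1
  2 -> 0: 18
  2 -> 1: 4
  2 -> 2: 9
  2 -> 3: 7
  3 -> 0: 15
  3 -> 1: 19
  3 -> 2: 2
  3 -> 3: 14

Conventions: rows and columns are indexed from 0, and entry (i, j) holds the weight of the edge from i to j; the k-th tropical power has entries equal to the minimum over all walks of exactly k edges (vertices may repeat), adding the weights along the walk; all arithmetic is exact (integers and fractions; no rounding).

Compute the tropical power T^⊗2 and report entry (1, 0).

T^⊗2:
  [0, 13, 10, 8]
  [14, -2, 1, -2]
  [18, 3, 9, 3]
  [15, 6, 11, 9]
Key observation: the optimum is the walk 1->3->0, with weight (-1) + 15 = 14.
Optimal value attained by: walk 1->3->0.
Answer: (T^⊗2)[1][0] = 14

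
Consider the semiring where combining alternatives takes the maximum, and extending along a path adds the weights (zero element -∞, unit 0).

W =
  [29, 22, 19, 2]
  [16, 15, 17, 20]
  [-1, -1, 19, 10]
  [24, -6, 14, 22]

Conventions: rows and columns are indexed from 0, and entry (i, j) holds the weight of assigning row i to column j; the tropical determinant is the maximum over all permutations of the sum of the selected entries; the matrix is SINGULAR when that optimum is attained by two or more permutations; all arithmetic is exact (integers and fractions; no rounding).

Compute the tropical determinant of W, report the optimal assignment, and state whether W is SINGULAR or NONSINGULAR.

σ = (0, 1, 2, 3): 29 + 15 + 19 + 22 = 85
σ = (0, 1, 3, 2): 29 + 15 + 10 + 14 = 68
σ = (0, 2, 1, 3): 29 + 17 + (-1) + 22 = 67
σ = (0, 2, 3, 1): 29 + 17 + 10 + (-6) = 50
σ = (0, 3, 1, 2): 29 + 20 + (-1) + 14 = 62
σ = (0, 3, 2, 1): 29 + 20 + 19 + (-6) = 62
σ = (1, 0, 2, 3): 22 + 16 + 19 + 22 = 79
σ = (1, 0, 3, 2): 22 + 16 + 10 + 14 = 62
σ = (1, 2, 0, 3): 22 + 17 + (-1) + 22 = 60
σ = (1, 2, 3, 0): 22 + 17 + 10 + 24 = 73
σ = (1, 3, 0, 2): 22 + 20 + (-1) + 14 = 55
σ = (1, 3, 2, 0): 22 + 20 + 19 + 24 = 85
σ = (2, 0, 1, 3): 19 + 16 + (-1) + 22 = 56
σ = (2, 0, 3, 1): 19 + 16 + 10 + (-6) = 39
σ = (2, 1, 0, 3): 19 + 15 + (-1) + 22 = 55
σ = (2, 1, 3, 0): 19 + 15 + 10 + 24 = 68
σ = (2, 3, 0, 1): 19 + 20 + (-1) + (-6) = 32
σ = (2, 3, 1, 0): 19 + 20 + (-1) + 24 = 62
σ = (3, 0, 1, 2): 2 + 16 + (-1) + 14 = 31
σ = (3, 0, 2, 1): 2 + 16 + 19 + (-6) = 31
σ = (3, 1, 0, 2): 2 + 15 + (-1) + 14 = 30
σ = (3, 1, 2, 0): 2 + 15 + 19 + 24 = 60
σ = (3, 2, 0, 1): 2 + 17 + (-1) + (-6) = 12
σ = (3, 2, 1, 0): 2 + 17 + (-1) + 24 = 42
Optimal value attained by: σ = (0, 1, 2, 3).
Answer: det⊕(W) = 85; verdict: SINGULAR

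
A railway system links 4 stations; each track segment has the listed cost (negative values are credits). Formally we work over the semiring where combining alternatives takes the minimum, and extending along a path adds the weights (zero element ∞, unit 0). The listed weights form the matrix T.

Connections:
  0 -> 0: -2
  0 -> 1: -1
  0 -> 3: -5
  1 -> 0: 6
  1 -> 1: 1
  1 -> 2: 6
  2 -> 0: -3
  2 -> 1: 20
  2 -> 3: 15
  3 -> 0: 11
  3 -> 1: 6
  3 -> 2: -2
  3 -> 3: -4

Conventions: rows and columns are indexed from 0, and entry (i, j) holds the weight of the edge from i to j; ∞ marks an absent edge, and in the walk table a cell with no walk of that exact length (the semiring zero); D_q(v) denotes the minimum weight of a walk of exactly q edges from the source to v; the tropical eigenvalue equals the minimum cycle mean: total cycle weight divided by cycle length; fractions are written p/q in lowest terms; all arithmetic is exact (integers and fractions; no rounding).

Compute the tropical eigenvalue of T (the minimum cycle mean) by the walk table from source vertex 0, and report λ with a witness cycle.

q=0: [0, ∞, ∞, ∞]
q=1: [-2, -1, ∞, -5]
q=2: [-4, -3, -7, -9]
q=3: [-10, -5, -11, -13]
q=4: [-14, -11, -15, -17]
Optimal cycle mean attained by: cycle 3->3, total (-4), length 1.
Answer: λ = -4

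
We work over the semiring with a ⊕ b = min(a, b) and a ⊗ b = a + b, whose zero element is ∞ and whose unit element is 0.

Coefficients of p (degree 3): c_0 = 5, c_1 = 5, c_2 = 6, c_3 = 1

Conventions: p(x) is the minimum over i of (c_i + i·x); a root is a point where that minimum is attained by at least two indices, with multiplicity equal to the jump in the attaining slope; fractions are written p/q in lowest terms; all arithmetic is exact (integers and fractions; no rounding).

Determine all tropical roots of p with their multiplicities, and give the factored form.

hull edge (i=0, c=5) to (i=3, c=1): slope -4/3, span 3
Factored form: p(x) = 1 ⊗ (x ⊕ 4/3) ⊗ (x ⊕ 4/3) ⊗ (x ⊕ 4/3)
Answer: roots = 4/3 (mult 3)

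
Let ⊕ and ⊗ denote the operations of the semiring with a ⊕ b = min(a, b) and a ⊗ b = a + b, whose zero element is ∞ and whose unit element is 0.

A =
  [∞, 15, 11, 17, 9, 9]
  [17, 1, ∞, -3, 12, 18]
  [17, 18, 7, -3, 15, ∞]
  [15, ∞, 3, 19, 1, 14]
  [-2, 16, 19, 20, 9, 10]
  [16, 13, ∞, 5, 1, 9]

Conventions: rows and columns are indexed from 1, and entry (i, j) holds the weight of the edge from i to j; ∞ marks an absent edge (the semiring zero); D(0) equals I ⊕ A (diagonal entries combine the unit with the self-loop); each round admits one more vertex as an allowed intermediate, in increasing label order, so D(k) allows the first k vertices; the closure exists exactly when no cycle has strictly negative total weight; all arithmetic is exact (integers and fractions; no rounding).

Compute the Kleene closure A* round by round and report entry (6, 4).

D(0):
  [0, 15, 11, 17, 9, 9]
  [17, 0, ∞, -3, 12, 18]
  [17, 18, 0, -3, 15, ∞]
  [15, ∞, 3, 0, 1, 14]
  [-2, 16, 19, 20, 0, 10]
  [16, 13, ∞, 5, 1, 0]
D(1):
  [0, 15, 11, 17, 9, 9]
  [17, 0, 28, -3, 12, 18]
  [17, 18, 0, -3, 15, 26]
  [15, 30, 3, 0, 1, 14]
  [-2, 13, 9, 15, 0, 7]
  [16, 13, 27, 5, 1, 0]
D(2):
  [0, 15, 11, 12, 9, 9]
  [17, 0, 28, -3, 12, 18]
  [17, 18, 0, -3, 15, 26]
  [15, 30, 3, 0, 1, 14]
  [-2, 13, 9, 10, 0, 7]
  [16, 13, 27, 5, 1, 0]
D(3):
  [0, 15, 11, 8, 9, 9]
  [17, 0, 28, -3, 12, 18]
  [17, 18, 0, -3, 15, 26]
  [15, 21, 3, 0, 1, 14]
  [-2, 13, 9, 6, 0, 7]
  [16, 13, 27, 5, 1, 0]
D(4):
  [0, 15, 11, 8, 9, 9]
  [12, 0, 0, -3, -2, 11]
  [12, 18, 0, -3, -2, 11]
  [15, 21, 3, 0, 1, 14]
  [-2, 13, 9, 6, 0, 7]
  [16, 13, 8, 5, 1, 0]
D(5):
  [0, 15, 11, 8, 9, 9]
  [-4, 0, 0, -3, -2, 5]
  [-4, 11, 0, -3, -2, 5]
  [-1, 14, 3, 0, 1, 8]
  [-2, 13, 9, 6, 0, 7]
  [-1, 13, 8, 5, 1, 0]
D(6):
  [0, 15, 11, 8, 9, 9]
  [-4, 0, 0, -3, -2, 5]
  [-4, 11, 0, -3, -2, 5]
  [-1, 14, 3, 0, 1, 8]
  [-2, 13, 9, 6, 0, 7]
  [-1, 13, 8, 5, 1, 0]
Answer: A*[6][4] = 5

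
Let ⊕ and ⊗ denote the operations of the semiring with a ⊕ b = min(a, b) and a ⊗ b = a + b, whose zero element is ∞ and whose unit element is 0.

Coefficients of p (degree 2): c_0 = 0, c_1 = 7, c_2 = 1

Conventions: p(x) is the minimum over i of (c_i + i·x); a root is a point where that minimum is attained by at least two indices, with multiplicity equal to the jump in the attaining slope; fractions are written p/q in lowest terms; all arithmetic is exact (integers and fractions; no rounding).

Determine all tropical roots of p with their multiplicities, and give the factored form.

hull edge (i=0, c=0) to (i=2, c=1): slope 1/2, span 2
Factored form: p(x) = 1 ⊗ (x ⊕ (-1/2)) ⊗ (x ⊕ (-1/2))
Answer: roots = -1/2 (mult 2)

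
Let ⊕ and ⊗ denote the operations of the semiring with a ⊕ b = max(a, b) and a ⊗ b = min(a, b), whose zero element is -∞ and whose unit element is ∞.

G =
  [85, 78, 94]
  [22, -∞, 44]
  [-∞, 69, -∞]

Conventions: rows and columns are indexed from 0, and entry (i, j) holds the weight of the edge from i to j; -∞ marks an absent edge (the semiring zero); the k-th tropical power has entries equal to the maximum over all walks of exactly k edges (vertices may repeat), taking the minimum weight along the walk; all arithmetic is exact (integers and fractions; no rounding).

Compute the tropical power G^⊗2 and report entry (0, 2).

G^⊗2:
  [85, 78, 85]
  [22, 44, 22]
  [22, -∞, 44]
Key observation: the optimum is the walk 0->0->2, with weight 85 min 94 = 85.
Optimal value attained by: walk 0->0->2.
Answer: (G^⊗2)[0][2] = 85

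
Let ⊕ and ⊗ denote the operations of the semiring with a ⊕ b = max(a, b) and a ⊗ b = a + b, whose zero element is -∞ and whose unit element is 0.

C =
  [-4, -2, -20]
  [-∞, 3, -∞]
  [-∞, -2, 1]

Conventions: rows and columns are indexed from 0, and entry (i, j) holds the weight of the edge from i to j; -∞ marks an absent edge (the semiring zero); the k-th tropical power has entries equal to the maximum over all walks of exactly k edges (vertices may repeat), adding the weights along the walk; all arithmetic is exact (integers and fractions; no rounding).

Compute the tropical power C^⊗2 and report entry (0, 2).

C^⊗2:
  [-8, 1, -19]
  [-∞, 6, -∞]
  [-∞, 1, 2]
Key observation: the optimum is the walk 0->2->2, with weight (-20) + 1 = -19.
Optimal value attained by: walk 0->2->2.
Answer: (C^⊗2)[0][2] = -19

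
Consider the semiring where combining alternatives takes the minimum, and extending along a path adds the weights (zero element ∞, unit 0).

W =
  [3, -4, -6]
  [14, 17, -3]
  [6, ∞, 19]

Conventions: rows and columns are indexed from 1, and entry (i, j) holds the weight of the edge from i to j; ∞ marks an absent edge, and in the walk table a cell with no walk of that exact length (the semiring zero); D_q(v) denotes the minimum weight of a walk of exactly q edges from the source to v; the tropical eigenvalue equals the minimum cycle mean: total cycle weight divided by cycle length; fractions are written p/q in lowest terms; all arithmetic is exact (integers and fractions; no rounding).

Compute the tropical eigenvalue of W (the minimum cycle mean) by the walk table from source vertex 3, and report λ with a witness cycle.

q=0: [∞, ∞, 0]
q=1: [6, ∞, 19]
q=2: [9, 2, 0]
q=3: [6, 5, -1]
Optimal cycle mean attained by: cycle 1->2->3->1, total (-4) + (-3) + 6, length 3.
Answer: λ = -1/3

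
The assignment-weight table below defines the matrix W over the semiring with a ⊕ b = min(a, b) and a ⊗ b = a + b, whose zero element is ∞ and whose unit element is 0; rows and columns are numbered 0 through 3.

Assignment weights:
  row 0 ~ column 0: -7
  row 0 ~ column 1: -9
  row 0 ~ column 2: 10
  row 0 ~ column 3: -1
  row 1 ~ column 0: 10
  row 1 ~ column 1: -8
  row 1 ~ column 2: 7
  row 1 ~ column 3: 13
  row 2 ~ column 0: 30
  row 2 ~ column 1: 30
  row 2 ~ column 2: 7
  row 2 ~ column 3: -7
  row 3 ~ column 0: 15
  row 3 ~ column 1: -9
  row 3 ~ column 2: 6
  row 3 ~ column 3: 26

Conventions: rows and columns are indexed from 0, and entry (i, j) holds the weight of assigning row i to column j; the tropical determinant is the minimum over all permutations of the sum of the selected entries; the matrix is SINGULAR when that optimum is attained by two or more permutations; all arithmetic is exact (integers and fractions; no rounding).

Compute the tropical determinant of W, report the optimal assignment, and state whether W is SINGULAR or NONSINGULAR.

σ = (0, 1, 2, 3): (-7) + (-8) + 7 + 26 = 18
σ = (0, 1, 3, 2): (-7) + (-8) + (-7) + 6 = -16
σ = (0, 2, 1, 3): (-7) + 7 + 30 + 26 = 56
σ = (0, 2, 3, 1): (-7) + 7 + (-7) + (-9) = -16
σ = (0, 3, 1, 2): (-7) + 13 + 30 + 6 = 42
σ = (0, 3, 2, 1): (-7) + 13 + 7 + (-9) = 4
σ = (1, 0, 2, 3): (-9) + 10 + 7 + 26 = 34
σ = (1, 0, 3, 2): (-9) + 10 + (-7) + 6 = 0
σ = (1, 2, 0, 3): (-9) + 7 + 30 + 26 = 54
σ = (1, 2, 3, 0): (-9) + 7 + (-7) + 15 = 6
σ = (1, 3, 0, 2): (-9) + 13 + 30 + 6 = 40
σ = (1, 3, 2, 0): (-9) + 13 + 7 + 15 = 26
σ = (2, 0, 1, 3): 10 + 10 + 30 + 26 = 76
σ = (2, 0, 3, 1): 10 + 10 + (-7) + (-9) = 4
σ = (2, 1, 0, 3): 10 + (-8) + 30 + 26 = 58
σ = (2, 1, 3, 0): 10 + (-8) + (-7) + 15 = 10
σ = (2, 3, 0, 1): 10 + 13 + 30 + (-9) = 44
σ = (2, 3, 1, 0): 10 + 13 + 30 + 15 = 68
σ = (3, 0, 1, 2): (-1) + 10 + 30 + 6 = 45
σ = (3, 0, 2, 1): (-1) + 10 + 7 + (-9) = 7
σ = (3, 1, 0, 2): (-1) + (-8) + 30 + 6 = 27
σ = (3, 1, 2, 0): (-1) + (-8) + 7 + 15 = 13
σ = (3, 2, 0, 1): (-1) + 7 + 30 + (-9) = 27
σ = (3, 2, 1, 0): (-1) + 7 + 30 + 15 = 51
Optimal value attained by: σ = (0, 1, 3, 2).
Answer: det⊕(W) = -16; verdict: SINGULAR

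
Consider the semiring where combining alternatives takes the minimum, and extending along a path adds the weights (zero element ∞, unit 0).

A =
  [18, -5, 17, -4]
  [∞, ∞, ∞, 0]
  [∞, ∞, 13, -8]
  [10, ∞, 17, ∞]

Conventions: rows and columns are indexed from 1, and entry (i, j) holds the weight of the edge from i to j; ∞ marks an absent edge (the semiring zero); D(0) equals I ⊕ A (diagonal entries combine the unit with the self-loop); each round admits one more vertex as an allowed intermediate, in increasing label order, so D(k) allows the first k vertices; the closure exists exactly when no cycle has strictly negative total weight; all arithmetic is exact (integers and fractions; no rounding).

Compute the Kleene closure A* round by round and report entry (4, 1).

D(0):
  [0, -5, 17, -4]
  [∞, 0, ∞, 0]
  [∞, ∞, 0, -8]
  [10, ∞, 17, 0]
D(1):
  [0, -5, 17, -4]
  [∞, 0, ∞, 0]
  [∞, ∞, 0, -8]
  [10, 5, 17, 0]
D(2):
  [0, -5, 17, -5]
  [∞, 0, ∞, 0]
  [∞, ∞, 0, -8]
  [10, 5, 17, 0]
D(3):
  [0, -5, 17, -5]
  [∞, 0, ∞, 0]
  [∞, ∞, 0, -8]
  [10, 5, 17, 0]
D(4):
  [0, -5, 12, -5]
  [10, 0, 17, 0]
  [2, -3, 0, -8]
  [10, 5, 17, 0]
Answer: A*[4][1] = 10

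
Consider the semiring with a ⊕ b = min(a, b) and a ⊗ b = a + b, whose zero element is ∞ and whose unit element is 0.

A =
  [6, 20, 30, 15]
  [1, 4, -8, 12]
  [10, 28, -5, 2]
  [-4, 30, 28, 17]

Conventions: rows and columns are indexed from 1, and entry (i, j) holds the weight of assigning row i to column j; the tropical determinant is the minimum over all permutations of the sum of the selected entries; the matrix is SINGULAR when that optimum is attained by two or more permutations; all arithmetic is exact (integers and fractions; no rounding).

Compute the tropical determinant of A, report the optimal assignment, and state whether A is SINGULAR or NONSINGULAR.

σ = (1, 2, 3, 4): 6 + 4 + (-5) + 17 = 22
σ = (1, 2, 4, 3): 6 + 4 + 2 + 28 = 40
σ = (1, 3, 2, 4): 6 + (-8) + 28 + 17 = 43
σ = (1, 3, 4, 2): 6 + (-8) + 2 + 30 = 30
σ = (1, 4, 2, 3): 6 + 12 + 28 + 28 = 74
σ = (1, 4, 3, 2): 6 + 12 + (-5) + 30 = 43
σ = (2, 1, 3, 4): 20 + 1 + (-5) + 17 = 33
σ = (2, 1, 4, 3): 20 + 1 + 2 + 28 = 51
σ = (2, 3, 1, 4): 20 + (-8) + 10 + 17 = 39
σ = (2, 3, 4, 1): 20 + (-8) + 2 + (-4) = 10
σ = (2, 4, 1, 3): 20 + 12 + 10 + 28 = 70
σ = (2, 4, 3, 1): 20 + 12 + (-5) + (-4) = 23
σ = (3, 1, 2, 4): 30 + 1 + 28 + 17 = 76
σ = (3, 1, 4, 2): 30 + 1 + 2 + 30 = 63
σ = (3, 2, 1, 4): 30 + 4 + 10 + 17 = 61
σ = (3, 2, 4, 1): 30 + 4 + 2 + (-4) = 32
σ = (3, 4, 1, 2): 30 + 12 + 10 + 30 = 82
σ = (3, 4, 2, 1): 30 + 12 + 28 + (-4) = 66
σ = (4, 1, 2, 3): 15 + 1 + 28 + 28 = 72
σ = (4, 1, 3, 2): 15 + 1 + (-5) + 30 = 41
σ = (4, 2, 1, 3): 15 + 4 + 10 + 28 = 57
σ = (4, 2, 3, 1): 15 + 4 + (-5) + (-4) = 10
σ = (4, 3, 1, 2): 15 + (-8) + 10 + 30 = 47
σ = (4, 3, 2, 1): 15 + (-8) + 28 + (-4) = 31
Optimal value attained by: σ = (2, 3, 4, 1).
Answer: det⊕(A) = 10; verdict: SINGULAR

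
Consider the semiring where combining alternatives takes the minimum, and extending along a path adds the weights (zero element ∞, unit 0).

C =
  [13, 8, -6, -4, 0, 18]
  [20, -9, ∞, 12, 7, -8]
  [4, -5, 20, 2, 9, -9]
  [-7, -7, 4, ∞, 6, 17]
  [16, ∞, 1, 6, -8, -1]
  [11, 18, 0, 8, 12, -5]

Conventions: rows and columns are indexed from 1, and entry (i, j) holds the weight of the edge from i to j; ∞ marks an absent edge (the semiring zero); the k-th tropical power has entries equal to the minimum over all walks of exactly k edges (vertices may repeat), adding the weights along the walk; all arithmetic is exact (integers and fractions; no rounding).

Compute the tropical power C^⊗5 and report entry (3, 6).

C^⊗2:
  [-11, -11, 0, -4, -8, -15]
  [3, -18, -8, 0, -2, -17]
  [-5, -14, -9, -1, 1, -14]
  [6, -16, -13, -11, -7, -15]
  [-1, -4, -7, -2, -16, -9]
  [1, -5, -5, 2, 4, -10]
C^⊗3:
  [-11, -20, -17, -15, -16, -20]
  [-7, -27, -17, -9, -11, -26]
  [-8, -23, -14, -9, -7, -22]
  [-18, -25, -15, -11, -15, -24]
  [-9, -13, -15, -10, -24, -17]
  [-5, -14, -10, -3, -4, -15]
C^⊗4:
  [-22, -29, -20, -15, -24, -28]
  [-16, -36, -26, -18, -20, -35]
  [-16, -32, -22, -14, -16, -31]
  [-18, -34, -24, -22, -23, -33]
  [-17, -22, -23, -18, -32, -25]
  [-10, -23, -15, -9, -12, -22]
C^⊗5:
  [-22, -38, -28, -26, -32, -37]
  [-25, -45, -35, -27, -29, -44]
  [-21, -41, -31, -23, -25, -40]
  [-29, -43, -33, -25, -31, -42]
  [-25, -31, -31, -26, -40, -33]
  [-16, -32, -22, -14, -20, -31]
Key observation: the optimum is the walk 3->2->2->2->2->6, with weight (-5) + (-9) + (-9) + (-9) + (-8) = -40.
Optimal value attained by: walk 3->2->2->2->2->6.
Answer: (C^⊗5)[3][6] = -40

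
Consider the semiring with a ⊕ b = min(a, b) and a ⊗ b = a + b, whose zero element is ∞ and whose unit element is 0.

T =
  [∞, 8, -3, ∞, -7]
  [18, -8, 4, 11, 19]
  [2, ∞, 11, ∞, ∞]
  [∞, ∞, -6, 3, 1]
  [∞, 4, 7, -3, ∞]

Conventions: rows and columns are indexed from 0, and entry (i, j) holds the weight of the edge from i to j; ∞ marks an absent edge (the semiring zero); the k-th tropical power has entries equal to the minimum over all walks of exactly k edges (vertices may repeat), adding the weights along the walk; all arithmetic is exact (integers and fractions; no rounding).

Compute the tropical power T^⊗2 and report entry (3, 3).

T^⊗2:
  [-1, -3, 0, -10, 27]
  [6, -16, -4, 3, 11]
  [13, 10, -1, ∞, -5]
  [-4, 5, -3, -2, 4]
  [9, -4, -9, 0, -2]
Key observation: the optimum is the walk 3->4->3, with weight 1 + (-3) = -2.
Optimal value attained by: walk 3->4->3.
Answer: (T^⊗2)[3][3] = -2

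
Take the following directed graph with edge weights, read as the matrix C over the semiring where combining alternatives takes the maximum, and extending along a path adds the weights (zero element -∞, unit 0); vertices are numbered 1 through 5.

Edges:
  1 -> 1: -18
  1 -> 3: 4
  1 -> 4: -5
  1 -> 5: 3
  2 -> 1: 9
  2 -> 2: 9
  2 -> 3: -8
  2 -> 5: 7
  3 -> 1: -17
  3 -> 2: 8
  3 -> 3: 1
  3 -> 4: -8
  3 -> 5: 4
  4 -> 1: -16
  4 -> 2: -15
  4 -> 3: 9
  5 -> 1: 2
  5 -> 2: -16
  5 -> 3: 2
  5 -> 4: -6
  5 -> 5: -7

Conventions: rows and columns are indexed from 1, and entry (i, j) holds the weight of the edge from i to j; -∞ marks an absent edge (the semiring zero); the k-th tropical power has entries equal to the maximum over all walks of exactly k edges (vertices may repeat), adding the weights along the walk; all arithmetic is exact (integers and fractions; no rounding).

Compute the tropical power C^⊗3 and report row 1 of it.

C^⊗2:
  [5, 12, 5, -3, 8]
  [18, 18, 13, 4, 16]
  [17, 17, 6, -2, 15]
  [-6, 17, 10, 1, 13]
  [-5, 10, 6, -3, 6]
C^⊗3:
  [21, 21, 10, 2, 19]
  [27, 27, 22, 13, 25]
  [26, 26, 21, 12, 24]
  [26, 26, 15, 7, 24]
  [19, 19, 8, 0, 17]
Answer: row 1 of C^⊗3 = [21, 21, 10, 2, 19]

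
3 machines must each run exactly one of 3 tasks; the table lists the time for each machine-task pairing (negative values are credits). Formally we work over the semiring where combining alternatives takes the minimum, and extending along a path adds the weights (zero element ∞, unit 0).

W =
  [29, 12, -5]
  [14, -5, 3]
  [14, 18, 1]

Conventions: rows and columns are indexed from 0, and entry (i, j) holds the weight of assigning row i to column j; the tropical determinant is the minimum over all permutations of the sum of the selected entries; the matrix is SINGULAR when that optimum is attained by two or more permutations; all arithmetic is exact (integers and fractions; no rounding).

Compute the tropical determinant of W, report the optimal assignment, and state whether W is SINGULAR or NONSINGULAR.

σ = (0, 1, 2): 29 + (-5) + 1 = 25
σ = (0, 2, 1): 29 + 3 + 18 = 50
σ = (1, 0, 2): 12 + 14 + 1 = 27
σ = (1, 2, 0): 12 + 3 + 14 = 29
σ = (2, 0, 1): (-5) + 14 + 18 = 27
σ = (2, 1, 0): (-5) + (-5) + 14 = 4
Optimal value attained by: σ = (2, 1, 0).
Answer: det⊕(W) = 4; verdict: NONSINGULAR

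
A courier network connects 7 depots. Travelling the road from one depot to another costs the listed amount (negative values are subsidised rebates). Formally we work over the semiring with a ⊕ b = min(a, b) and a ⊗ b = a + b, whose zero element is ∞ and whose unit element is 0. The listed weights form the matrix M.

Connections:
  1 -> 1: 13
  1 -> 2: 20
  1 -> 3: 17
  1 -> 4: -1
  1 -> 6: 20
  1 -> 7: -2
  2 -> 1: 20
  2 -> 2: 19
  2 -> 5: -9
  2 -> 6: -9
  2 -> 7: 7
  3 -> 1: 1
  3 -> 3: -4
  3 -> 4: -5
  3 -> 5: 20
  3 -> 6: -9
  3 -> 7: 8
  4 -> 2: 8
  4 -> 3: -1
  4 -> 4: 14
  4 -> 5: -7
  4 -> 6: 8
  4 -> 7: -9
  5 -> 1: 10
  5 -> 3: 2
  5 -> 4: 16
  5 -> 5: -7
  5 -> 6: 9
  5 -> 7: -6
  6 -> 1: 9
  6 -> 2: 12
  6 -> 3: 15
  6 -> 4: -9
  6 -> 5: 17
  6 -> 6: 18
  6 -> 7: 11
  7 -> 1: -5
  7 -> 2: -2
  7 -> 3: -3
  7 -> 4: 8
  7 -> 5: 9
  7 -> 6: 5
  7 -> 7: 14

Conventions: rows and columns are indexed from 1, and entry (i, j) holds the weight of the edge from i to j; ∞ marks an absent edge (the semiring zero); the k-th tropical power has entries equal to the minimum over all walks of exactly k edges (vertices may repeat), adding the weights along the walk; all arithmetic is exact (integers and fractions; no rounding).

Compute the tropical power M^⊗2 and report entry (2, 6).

M^⊗2:
  [-7, -4, -5, 6, -8, 3, -10]
  [0, 3, -7, -18, -16, 0, -15]
  [-3, 3, -8, -18, -12, -13, -14]
  [-14, -11, -12, -6, -14, -10, -13]
  [-11, -8, -9, -3, -14, -7, -13]
  [6, -1, -10, 5, -16, -1, -18]
  [-2, 12, -7, -8, -11, -12, -7]
Key observation: the optimum is the walk 2->5->6, with weight (-9) + 9 = 0.
Optimal value attained by: walk 2->5->6.
Answer: (M^⊗2)[2][6] = 0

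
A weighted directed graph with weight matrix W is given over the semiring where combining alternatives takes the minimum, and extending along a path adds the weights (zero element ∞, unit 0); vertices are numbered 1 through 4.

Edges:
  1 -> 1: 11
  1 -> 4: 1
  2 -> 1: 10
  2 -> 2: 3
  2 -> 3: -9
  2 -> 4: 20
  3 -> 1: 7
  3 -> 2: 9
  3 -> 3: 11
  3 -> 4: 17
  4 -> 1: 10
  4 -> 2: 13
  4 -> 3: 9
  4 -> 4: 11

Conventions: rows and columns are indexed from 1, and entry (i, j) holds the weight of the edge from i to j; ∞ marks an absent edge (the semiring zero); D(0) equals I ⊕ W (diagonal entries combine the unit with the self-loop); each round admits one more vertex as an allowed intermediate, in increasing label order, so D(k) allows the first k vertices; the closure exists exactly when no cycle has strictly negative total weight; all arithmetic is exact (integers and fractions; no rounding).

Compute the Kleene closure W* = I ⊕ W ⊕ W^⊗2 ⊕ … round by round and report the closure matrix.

D(0):
  [0, ∞, ∞, 1]
  [10, 0, -9, 20]
  [7, 9, 0, 17]
  [10, 13, 9, 0]
D(1):
  [0, ∞, ∞, 1]
  [10, 0, -9, 11]
  [7, 9, 0, 8]
  [10, 13, 9, 0]
D(2):
  [0, ∞, ∞, 1]
  [10, 0, -9, 11]
  [7, 9, 0, 8]
  [10, 13, 4, 0]
D(3):
  [0, ∞, ∞, 1]
  [-2, 0, -9, -1]
  [7, 9, 0, 8]
  [10, 13, 4, 0]
D(4):
  [0, 14, 5, 1]
  [-2, 0, -9, -1]
  [7, 9, 0, 8]
  [10, 13, 4, 0]
Answer: W* = [[0, 14, 5, 1], [-2, 0, -9, -1], [7, 9, 0, 8], [10, 13, 4, 0]]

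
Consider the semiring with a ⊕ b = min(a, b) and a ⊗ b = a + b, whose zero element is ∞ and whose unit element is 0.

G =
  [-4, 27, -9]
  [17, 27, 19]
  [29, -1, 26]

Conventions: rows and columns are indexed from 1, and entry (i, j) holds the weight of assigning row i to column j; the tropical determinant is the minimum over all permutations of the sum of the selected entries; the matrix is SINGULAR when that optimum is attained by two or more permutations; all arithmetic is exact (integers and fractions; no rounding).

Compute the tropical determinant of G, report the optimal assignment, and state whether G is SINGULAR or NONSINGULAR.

σ = (1, 2, 3): (-4) + 27 + 26 = 49
σ = (1, 3, 2): (-4) + 19 + (-1) = 14
σ = (2, 1, 3): 27 + 17 + 26 = 70
σ = (2, 3, 1): 27 + 19 + 29 = 75
σ = (3, 1, 2): (-9) + 17 + (-1) = 7
σ = (3, 2, 1): (-9) + 27 + 29 = 47
Optimal value attained by: σ = (3, 1, 2).
Answer: det⊕(G) = 7; verdict: NONSINGULAR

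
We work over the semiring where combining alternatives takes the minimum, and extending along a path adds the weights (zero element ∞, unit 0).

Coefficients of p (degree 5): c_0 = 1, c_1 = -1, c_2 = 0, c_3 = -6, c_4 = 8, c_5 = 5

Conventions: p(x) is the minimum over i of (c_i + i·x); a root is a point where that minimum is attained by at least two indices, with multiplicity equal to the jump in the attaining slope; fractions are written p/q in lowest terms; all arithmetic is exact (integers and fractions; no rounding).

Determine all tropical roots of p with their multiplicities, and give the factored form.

hull edge (i=0, c=1) to (i=3, c=-6): slope -7/3, span 3
hull edge (i=3, c=-6) to (i=5, c=5): slope 11/2, span 2
Factored form: p(x) = 5 ⊗ (x ⊕ (-11/2)) ⊗ (x ⊕ (-11/2)) ⊗ (x ⊕ 7/3) ⊗ (x ⊕ 7/3) ⊗ (x ⊕ 7/3)
Answer: roots = -11/2 (mult 2), 7/3 (mult 3)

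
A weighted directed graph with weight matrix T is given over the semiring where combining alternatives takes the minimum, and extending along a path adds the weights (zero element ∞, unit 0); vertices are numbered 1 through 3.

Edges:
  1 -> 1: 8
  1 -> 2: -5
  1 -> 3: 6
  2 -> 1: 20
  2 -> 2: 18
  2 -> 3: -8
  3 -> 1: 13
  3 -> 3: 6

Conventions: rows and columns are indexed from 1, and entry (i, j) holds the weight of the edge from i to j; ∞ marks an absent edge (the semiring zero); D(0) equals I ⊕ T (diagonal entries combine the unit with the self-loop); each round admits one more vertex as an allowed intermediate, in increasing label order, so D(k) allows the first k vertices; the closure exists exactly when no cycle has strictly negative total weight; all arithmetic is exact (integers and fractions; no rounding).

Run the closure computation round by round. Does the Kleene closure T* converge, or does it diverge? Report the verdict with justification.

D(0):
  [0, -5, 6]
  [20, 0, -8]
  [13, ∞, 0]
D(1):
  [0, -5, 6]
  [20, 0, -8]
  [13, 8, 0]
D(2):
  [0, -5, -13]
  [20, 0, -8]
  [13, 8, 0]
D(3):
  [0, -5, -13]
  [5, 0, -8]
  [13, 8, 0]
Key observation: every diagonal entry stays at the unit through all rounds, so no improving cycle exists.
Answer: CONVERGES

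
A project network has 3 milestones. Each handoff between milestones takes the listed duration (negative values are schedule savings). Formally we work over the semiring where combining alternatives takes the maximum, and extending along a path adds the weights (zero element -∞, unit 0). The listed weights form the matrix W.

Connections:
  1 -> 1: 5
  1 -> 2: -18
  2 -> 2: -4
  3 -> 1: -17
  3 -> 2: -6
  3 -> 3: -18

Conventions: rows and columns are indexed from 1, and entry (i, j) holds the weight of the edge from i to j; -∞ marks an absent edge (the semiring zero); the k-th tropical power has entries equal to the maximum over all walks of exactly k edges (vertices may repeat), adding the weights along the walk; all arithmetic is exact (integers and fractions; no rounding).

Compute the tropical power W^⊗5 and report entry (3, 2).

W^⊗2:
  [10, -13, -∞]
  [-∞, -8, -∞]
  [-12, -10, -36]
W^⊗3:
  [15, -8, -∞]
  [-∞, -12, -∞]
  [-7, -14, -54]
W^⊗4:
  [20, -3, -∞]
  [-∞, -16, -∞]
  [-2, -18, -72]
W^⊗5:
  [25, 2, -∞]
  [-∞, -20, -∞]
  [3, -20, -90]
Key observation: the optimum is the walk 3->1->1->1->1->2, with weight (-17) + 5 + 5 + 5 + (-18) = -20.
Optimal value attained by: walk 3->1->1->1->1->2.
Answer: (W^⊗5)[3][2] = -20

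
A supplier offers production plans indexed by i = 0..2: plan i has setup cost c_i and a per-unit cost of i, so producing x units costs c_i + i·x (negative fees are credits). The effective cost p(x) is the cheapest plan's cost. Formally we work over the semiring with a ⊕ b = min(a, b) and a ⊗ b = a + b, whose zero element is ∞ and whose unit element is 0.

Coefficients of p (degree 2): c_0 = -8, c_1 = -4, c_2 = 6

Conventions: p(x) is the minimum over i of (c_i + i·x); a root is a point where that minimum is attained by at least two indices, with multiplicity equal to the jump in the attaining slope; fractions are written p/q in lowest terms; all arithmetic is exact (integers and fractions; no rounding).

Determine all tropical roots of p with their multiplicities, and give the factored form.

hull edge (i=0, c=-8) to (i=1, c=-4): slope 4, span 1
hull edge (i=1, c=-4) to (i=2, c=6): slope 10, span 1
Factored form: p(x) = 6 ⊗ (x ⊕ (-10)) ⊗ (x ⊕ (-4))
Answer: roots = -10 (mult 1), -4 (mult 1)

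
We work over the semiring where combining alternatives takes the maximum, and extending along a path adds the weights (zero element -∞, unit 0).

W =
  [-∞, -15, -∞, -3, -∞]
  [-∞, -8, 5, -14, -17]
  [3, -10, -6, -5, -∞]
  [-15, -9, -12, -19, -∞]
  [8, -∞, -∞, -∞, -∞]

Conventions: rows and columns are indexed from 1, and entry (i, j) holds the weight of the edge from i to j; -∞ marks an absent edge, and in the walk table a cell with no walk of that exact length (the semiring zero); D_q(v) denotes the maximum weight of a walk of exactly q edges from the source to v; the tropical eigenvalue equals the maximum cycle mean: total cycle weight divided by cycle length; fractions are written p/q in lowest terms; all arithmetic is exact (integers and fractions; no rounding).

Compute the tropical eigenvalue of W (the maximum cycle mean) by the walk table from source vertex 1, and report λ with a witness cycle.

q=0: [0, -∞, -∞, -∞, -∞]
q=1: [-∞, -15, -∞, -3, -∞]
q=2: [-18, -12, -10, -22, -32]
q=3: [-7, -20, -7, -15, -29]
q=4: [-4, -17, -13, -10, -37]
q=5: [-10, -19, -12, -7, -34]
Optimal cycle mean attained by: cycle 1->4->2->3->1, total (-3) + (-9) + 5 + 3, length 4.
Answer: λ = -1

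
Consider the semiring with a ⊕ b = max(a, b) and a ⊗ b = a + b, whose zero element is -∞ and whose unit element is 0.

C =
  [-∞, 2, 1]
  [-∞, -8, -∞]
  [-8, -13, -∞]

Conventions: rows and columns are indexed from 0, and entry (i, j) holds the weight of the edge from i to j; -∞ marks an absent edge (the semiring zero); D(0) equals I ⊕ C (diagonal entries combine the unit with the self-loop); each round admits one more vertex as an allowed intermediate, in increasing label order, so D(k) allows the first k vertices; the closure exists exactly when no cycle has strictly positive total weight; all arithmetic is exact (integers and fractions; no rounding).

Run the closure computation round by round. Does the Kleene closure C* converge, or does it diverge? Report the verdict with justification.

D(0):
  [0, 2, 1]
  [-∞, 0, -∞]
  [-8, -13, 0]
D(1):
  [0, 2, 1]
  [-∞, 0, -∞]
  [-8, -6, 0]
D(2):
  [0, 2, 1]
  [-∞, 0, -∞]
  [-8, -6, 0]
D(3):
  [0, 2, 1]
  [-∞, 0, -∞]
  [-8, -6, 0]
Key observation: every diagonal entry stays at the unit through all rounds, so no improving cycle exists.
Answer: CONVERGES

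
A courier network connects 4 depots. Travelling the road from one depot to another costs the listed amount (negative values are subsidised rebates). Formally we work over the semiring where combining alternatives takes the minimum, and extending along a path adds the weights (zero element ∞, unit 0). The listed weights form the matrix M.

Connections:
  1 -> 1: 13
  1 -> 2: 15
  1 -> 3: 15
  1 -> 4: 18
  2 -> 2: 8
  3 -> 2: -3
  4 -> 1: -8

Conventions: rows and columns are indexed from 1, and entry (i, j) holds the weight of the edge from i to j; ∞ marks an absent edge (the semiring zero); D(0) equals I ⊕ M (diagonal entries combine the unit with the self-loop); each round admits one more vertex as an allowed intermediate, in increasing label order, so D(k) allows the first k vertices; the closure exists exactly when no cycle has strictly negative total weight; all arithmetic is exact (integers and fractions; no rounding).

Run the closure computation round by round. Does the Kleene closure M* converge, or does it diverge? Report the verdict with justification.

D(0):
  [0, 15, 15, 18]
  [∞, 0, ∞, ∞]
  [∞, -3, 0, ∞]
  [-8, ∞, ∞, 0]
D(1):
  [0, 15, 15, 18]
  [∞, 0, ∞, ∞]
  [∞, -3, 0, ∞]
  [-8, 7, 7, 0]
D(2):
  [0, 15, 15, 18]
  [∞, 0, ∞, ∞]
  [∞, -3, 0, ∞]
  [-8, 7, 7, 0]
D(3):
  [0, 12, 15, 18]
  [∞, 0, ∞, ∞]
  [∞, -3, 0, ∞]
  [-8, 4, 7, 0]
D(4):
  [0, 12, 15, 18]
  [∞, 0, ∞, ∞]
  [∞, -3, 0, ∞]
  [-8, 4, 7, 0]
Key observation: every diagonal entry stays at the unit through all rounds, so no improving cycle exists.
Answer: CONVERGES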